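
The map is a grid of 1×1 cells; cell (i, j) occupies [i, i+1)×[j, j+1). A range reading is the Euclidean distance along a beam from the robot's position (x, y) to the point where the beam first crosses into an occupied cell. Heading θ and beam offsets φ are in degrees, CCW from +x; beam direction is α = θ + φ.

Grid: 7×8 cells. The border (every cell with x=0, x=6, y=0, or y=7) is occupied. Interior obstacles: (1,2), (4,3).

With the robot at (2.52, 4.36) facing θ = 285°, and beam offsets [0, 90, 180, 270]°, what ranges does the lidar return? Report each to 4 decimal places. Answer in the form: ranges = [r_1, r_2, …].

beam 1: φ=0°, α=285°
  d=(0.2588,-0.9659)  start (2,4)  tX=1.8546 tY=0.3727  stride 1/|dx|=3.8637 1/|dy|=1.0353
    cross y-line → (2,3), t=0.3727
    cross y-line → (2,2), t=1.4080
    cross x-line → (3,2), t=1.8546
    cross y-line → (3,1), t=2.4433
    cross y-line → (3,0), t=3.4785 (wall)
  → r_1 = 3.4785
beam 2: φ=90°, α=15°
  d=(0.9659,0.2588)  start (2,4)  tX=0.4969 tY=2.4728  stride 1/|dx|=1.0353 1/|dy|=3.8637
    cross x-line → (3,4), t=0.4969
    cross x-line → (4,4), t=1.5322
    cross y-line → (4,5), t=2.4728
    cross x-line → (5,5), t=2.5675
    cross x-line → (6,5), t=3.6028 (wall)
  → r_2 = 3.6028
beam 3: φ=180°, α=105°
  d=(-0.2588,0.9659)  start (2,4)  tX=2.0091 tY=0.6626  stride 1/|dx|=3.8637 1/|dy|=1.0353
    cross y-line → (2,5), t=0.6626
    cross y-line → (2,6), t=1.6979
    cross x-line → (1,6), t=2.0091
    cross y-line → (1,7), t=2.7331 (wall)
  → r_3 = 2.7331
beam 4: φ=270°, α=195°
  d=(-0.9659,-0.2588)  start (2,4)  tX=0.5383 tY=1.3909  stride 1/|dx|=1.0353 1/|dy|=3.8637
    cross x-line → (1,4), t=0.5383
    cross y-line → (1,3), t=1.3909
    cross x-line → (0,3), t=1.5736 (wall)
  → r_4 = 1.5736

ranges = [3.4785, 3.6028, 2.7331, 1.5736]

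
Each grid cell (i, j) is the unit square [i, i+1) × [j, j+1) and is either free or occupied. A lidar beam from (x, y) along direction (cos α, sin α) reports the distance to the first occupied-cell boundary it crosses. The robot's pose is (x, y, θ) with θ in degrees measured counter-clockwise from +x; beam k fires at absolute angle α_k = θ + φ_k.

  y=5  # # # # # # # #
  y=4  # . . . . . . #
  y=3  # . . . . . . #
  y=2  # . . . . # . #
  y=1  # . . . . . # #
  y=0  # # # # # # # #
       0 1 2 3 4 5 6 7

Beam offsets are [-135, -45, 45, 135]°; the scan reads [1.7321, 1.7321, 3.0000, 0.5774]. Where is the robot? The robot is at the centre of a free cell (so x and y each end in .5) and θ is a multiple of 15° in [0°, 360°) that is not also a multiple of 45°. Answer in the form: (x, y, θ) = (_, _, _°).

(x, y, θ) = (5.5, 3.5, 105°)

Enumerate (i+0.5, j+0.5, θ) over the 22 free cells and 16 admissible headings. For each, cast all 4 beams and compare to the given ranges.
  (2.5, 4.5, 120°): beam 1 = 4.6587 ≠ 1.7321 ✗
  (3.5, 1.5, 165°): beam 2 = 4.0415 ≠ 1.7321 ✗
  (2.5, 3.5, 240°): beam 1 = 1.5529 ≠ 1.7321 ✗
  (3.5, 3.5, 210°): beam 1 = 1.5529 ≠ 1.7321 ✗
  …
  (5.5, 3.5, 105°): r_1=1.7321, r_2=1.7321, r_3=3.0000, r_4=0.5774 — all match ✓
No second candidate reproduces the full scan.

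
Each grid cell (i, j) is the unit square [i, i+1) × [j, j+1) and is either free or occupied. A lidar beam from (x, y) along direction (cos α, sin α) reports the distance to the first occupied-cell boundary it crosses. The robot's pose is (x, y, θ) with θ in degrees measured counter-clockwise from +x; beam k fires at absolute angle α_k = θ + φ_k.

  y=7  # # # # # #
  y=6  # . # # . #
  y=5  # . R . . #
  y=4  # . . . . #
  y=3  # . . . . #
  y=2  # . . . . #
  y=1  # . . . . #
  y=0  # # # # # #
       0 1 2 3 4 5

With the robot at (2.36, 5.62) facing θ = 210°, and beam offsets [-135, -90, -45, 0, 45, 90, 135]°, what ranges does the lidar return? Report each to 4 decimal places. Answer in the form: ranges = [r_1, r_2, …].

ranges = [0.3934, 0.4388, 1.4080, 1.5704, 4.7830, 5.2800, 2.7331]

beam 1: φ=-135°, α=75°
  dir = (cos 75°, sin 75°) = (0.2588, 0.9659); from cell (2,5)
  next x-line at t=2.4728, next y-line at t=0.3934; Δt_x=3.8637, Δt_y=1.0353
    y: enter (2,6) at t=0.3934 ← occupied
  → r_1 = 0.3934
beam 2: φ=-90°, α=120°
  dir = (cos 120°, sin 120°) = (-0.5000, 0.8660); from cell (2,5)
  next x-line at t=0.7200, next y-line at t=0.4388; Δt_x=2.0000, Δt_y=1.1547
    y: enter (2,6) at t=0.4388 ← occupied
  → r_2 = 0.4388
beam 3: φ=-45°, α=165°
  dir = (cos 165°, sin 165°) = (-0.9659, 0.2588); from cell (2,5)
  next x-line at t=0.3727, next y-line at t=1.4682; Δt_x=1.0353, Δt_y=3.8637
    x: enter (1,5) at t=0.3727
    x: enter (0,5) at t=1.4080 ← occupied
  → r_3 = 1.4080
beam 4: φ=0°, α=210°
  dir = (cos 210°, sin 210°) = (-0.8660, -0.5000); from cell (2,5)
  next x-line at t=0.4157, next y-line at t=1.2400; Δt_x=1.1547, Δt_y=2.0000
    x: enter (1,5) at t=0.4157
    y: enter (1,4) at t=1.2400
    x: enter (0,4) at t=1.5704 ← occupied
  → r_4 = 1.5704
beam 5: φ=45°, α=255°
  dir = (cos 255°, sin 255°) = (-0.2588, -0.9659); from cell (2,5)
  next x-line at t=1.3909, next y-line at t=0.6419; Δt_x=3.8637, Δt_y=1.0353
    y: enter (2,4) at t=0.6419
    x: enter (1,4) at t=1.3909
    y: enter (1,3) at t=1.6771
    y: enter (1,2) at t=2.7124
    y: enter (1,1) at t=3.7477
    y: enter (1,0) at t=4.7830 ← occupied
  → r_5 = 4.7830
beam 6: φ=90°, α=300°
  dir = (cos 300°, sin 300°) = (0.5000, -0.8660); from cell (2,5)
  next x-line at t=1.2800, next y-line at t=0.7159; Δt_x=2.0000, Δt_y=1.1547
    y: enter (2,4) at t=0.7159
    x: enter (3,4) at t=1.2800
    y: enter (3,3) at t=1.8706
    y: enter (3,2) at t=3.0253
    x: enter (4,2) at t=3.2800
    y: enter (4,1) at t=4.1800
    x: enter (5,1) at t=5.2800 ← occupied
  → r_6 = 5.2800
beam 7: φ=135°, α=345°
  dir = (cos 345°, sin 345°) = (0.9659, -0.2588); from cell (2,5)
  next x-line at t=0.6626, next y-line at t=2.3955; Δt_x=1.0353, Δt_y=3.8637
    x: enter (3,5) at t=0.6626
    x: enter (4,5) at t=1.6979
    y: enter (4,4) at t=2.3955
    x: enter (5,4) at t=2.7331 ← occupied
  → r_7 = 2.7331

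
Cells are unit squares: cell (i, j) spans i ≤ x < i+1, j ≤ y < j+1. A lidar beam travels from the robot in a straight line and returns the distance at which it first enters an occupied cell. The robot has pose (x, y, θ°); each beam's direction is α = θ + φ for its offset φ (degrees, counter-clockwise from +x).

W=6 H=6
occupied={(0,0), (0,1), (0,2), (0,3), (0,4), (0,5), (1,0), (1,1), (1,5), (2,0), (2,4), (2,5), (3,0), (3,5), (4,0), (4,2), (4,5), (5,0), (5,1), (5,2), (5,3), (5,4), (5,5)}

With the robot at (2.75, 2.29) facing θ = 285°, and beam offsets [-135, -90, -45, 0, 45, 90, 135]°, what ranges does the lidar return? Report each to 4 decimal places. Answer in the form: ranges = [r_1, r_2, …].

beam 1: φ=-135°, α=150°
  cosα=-0.8660 sinα=0.5000 | (2,2) | tMaxX 0.8660 tMaxY 1.4200 | tΔX 1.1547 tΔY 2.0000
    t=0.8660 [x] (1,2)
    t=1.4200 [y] (1,3)
    t=2.0207 [x] (0,3) — stop
  → r_1 = 2.0207
beam 2: φ=-90°, α=195°
  cosα=-0.9659 sinα=-0.2588 | (2,2) | tMaxX 0.7765 tMaxY 1.1205 | tΔX 1.0353 tΔY 3.8637
    t=0.7765 [x] (1,2)
    t=1.1205 [y] (1,1) — stop
  → r_2 = 1.1205
beam 3: φ=-45°, α=240°
  cosα=-0.5000 sinα=-0.8660 | (2,2) | tMaxX 1.5000 tMaxY 0.3349 | tΔX 2.0000 tΔY 1.1547
    t=0.3349 [y] (2,1)
    t=1.4896 [y] (2,0) — stop
  → r_3 = 1.4896
beam 4: φ=0°, α=285°
  cosα=0.2588 sinα=-0.9659 | (2,2) | tMaxX 0.9659 tMaxY 0.3002 | tΔX 3.8637 tΔY 1.0353
    t=0.3002 [y] (2,1)
    t=0.9659 [x] (3,1)
    t=1.3355 [y] (3,0) — stop
  → r_4 = 1.3355
beam 5: φ=45°, α=330°
  cosα=0.8660 sinα=-0.5000 | (2,2) | tMaxX 0.2887 tMaxY 0.5800 | tΔX 1.1547 tΔY 2.0000
    t=0.2887 [x] (3,2)
    t=0.5800 [y] (3,1)
    t=1.4434 [x] (4,1)
    t=2.5800 [y] (4,0) — stop
  → r_5 = 2.5800
beam 6: φ=90°, α=15°
  cosα=0.9659 sinα=0.2588 | (2,2) | tMaxX 0.2588 tMaxY 2.7432 | tΔX 1.0353 tΔY 3.8637
    t=0.2588 [x] (3,2)
    t=1.2941 [x] (4,2) — stop
  → r_6 = 1.2941
beam 7: φ=135°, α=60°
  cosα=0.5000 sinα=0.8660 | (2,2) | tMaxX 0.5000 tMaxY 0.8198 | tΔX 2.0000 tΔY 1.1547
    t=0.5000 [x] (3,2)
    t=0.8198 [y] (3,3)
    t=1.9745 [y] (3,4)
    t=2.5000 [x] (4,4)
    t=3.1292 [y] (4,5) — stop
  → r_7 = 3.1292

ranges = [2.0207, 1.1205, 1.4896, 1.3355, 2.5800, 1.2941, 3.1292]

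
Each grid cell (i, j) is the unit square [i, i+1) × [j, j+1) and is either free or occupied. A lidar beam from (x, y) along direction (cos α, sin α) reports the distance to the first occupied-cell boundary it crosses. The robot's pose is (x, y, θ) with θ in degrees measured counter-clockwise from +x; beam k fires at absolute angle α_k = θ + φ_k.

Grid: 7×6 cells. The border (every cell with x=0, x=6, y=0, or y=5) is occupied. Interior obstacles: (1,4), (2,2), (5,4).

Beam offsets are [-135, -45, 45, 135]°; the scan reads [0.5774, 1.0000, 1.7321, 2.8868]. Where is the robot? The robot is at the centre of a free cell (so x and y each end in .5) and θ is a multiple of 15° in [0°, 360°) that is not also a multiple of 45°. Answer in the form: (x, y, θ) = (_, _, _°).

(x, y, θ) = (3.5, 4.5, 195°)

The pose lattice has 17·16 = 272 candidates. Test each by forward raycasting.
  (3.5, 2.5, 300°): beam 1 = 0.5176 ≠ 0.5774 ✗
  (3.5, 2.5, 30°): beam 1 = 1.5529 ≠ 0.5774 ✗
  (2.5, 3.5, 105°): beam 1 = 4.0415 ≠ 0.5774 ✗
  (2.5, 1.5, 300°): beam 1 = 1.5529 ≠ 0.5774 ✗
  (5.5, 1.5, 240°): beam 1 = 3.6235 ≠ 0.5774 ✗
  …
  (3.5, 4.5, 195°): r_1=0.5774, r_2=1.0000, r_3=1.7321, r_4=2.8868 — all match ✓
No second candidate reproduces the full scan.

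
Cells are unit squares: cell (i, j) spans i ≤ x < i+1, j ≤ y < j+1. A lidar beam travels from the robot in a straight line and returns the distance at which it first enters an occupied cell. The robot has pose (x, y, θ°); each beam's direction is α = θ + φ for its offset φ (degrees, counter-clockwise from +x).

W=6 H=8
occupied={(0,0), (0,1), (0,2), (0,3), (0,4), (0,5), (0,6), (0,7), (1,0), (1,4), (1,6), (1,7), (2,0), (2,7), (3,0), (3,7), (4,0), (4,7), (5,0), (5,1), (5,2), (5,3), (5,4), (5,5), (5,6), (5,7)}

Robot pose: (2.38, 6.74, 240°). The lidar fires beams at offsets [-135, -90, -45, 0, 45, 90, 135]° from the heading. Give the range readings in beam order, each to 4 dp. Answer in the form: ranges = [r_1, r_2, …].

ranges = [0.2692, 0.4388, 0.3934, 0.7600, 5.9425, 3.0253, 1.0046]

beam 1: φ=-135°, α=105°
  d=(-0.2588,0.9659)  start (2,6)  tX=1.4682 tY=0.2692  stride 1/|dx|=3.8637 1/|dy|=1.0353
    cross y-line → (2,7), t=0.2692 (wall)
  → r_1 = 0.2692
beam 2: φ=-90°, α=150°
  d=(-0.8660,0.5000)  start (2,6)  tX=0.4388 tY=0.5200  stride 1/|dx|=1.1547 1/|dy|=2.0000
    cross x-line → (1,6), t=0.4388 (wall)
  → r_2 = 0.4388
beam 3: φ=-45°, α=195°
  d=(-0.9659,-0.2588)  start (2,6)  tX=0.3934 tY=2.8591  stride 1/|dx|=1.0353 1/|dy|=3.8637
    cross x-line → (1,6), t=0.3934 (wall)
  → r_3 = 0.3934
beam 4: φ=0°, α=240°
  d=(-0.5000,-0.8660)  start (2,6)  tX=0.7600 tY=0.8545  stride 1/|dx|=2.0000 1/|dy|=1.1547
    cross x-line → (1,6), t=0.7600 (wall)
  → r_4 = 0.7600
beam 5: φ=45°, α=285°
  d=(0.2588,-0.9659)  start (2,6)  tX=2.3955 tY=0.7661  stride 1/|dx|=3.8637 1/|dy|=1.0353
    cross y-line → (2,5), t=0.7661
    cross y-line → (2,4), t=1.8014
    cross x-line → (3,4), t=2.3955
    cross y-line → (3,3), t=2.8367
    cross y-line → (3,2), t=3.8719
    cross y-line → (3,1), t=4.9072
    cross y-line → (3,0), t=5.9425 (wall)
  → r_5 = 5.9425
beam 6: φ=90°, α=330°
  d=(0.8660,-0.5000)  start (2,6)  tX=0.7159 tY=1.4800  stride 1/|dx|=1.1547 1/|dy|=2.0000
    cross x-line → (3,6), t=0.7159
    cross y-line → (3,5), t=1.4800
    cross x-line → (4,5), t=1.8706
    cross x-line → (5,5), t=3.0253 (wall)
  → r_6 = 3.0253
beam 7: φ=135°, α=15°
  d=(0.9659,0.2588)  start (2,6)  tX=0.6419 tY=1.0046  stride 1/|dx|=1.0353 1/|dy|=3.8637
    cross x-line → (3,6), t=0.6419
    cross y-line → (3,7), t=1.0046 (wall)
  → r_7 = 1.0046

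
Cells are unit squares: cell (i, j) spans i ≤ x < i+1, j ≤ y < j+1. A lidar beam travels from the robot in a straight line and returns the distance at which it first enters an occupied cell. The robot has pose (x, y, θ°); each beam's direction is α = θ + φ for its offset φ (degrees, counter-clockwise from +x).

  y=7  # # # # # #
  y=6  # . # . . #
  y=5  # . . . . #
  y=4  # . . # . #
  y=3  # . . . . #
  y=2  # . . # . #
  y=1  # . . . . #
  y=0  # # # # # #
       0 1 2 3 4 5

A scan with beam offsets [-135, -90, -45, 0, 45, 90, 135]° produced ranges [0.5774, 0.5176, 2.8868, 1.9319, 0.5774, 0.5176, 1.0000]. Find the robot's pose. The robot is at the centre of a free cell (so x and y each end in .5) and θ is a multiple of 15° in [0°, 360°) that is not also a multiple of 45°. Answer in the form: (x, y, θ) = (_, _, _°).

(x, y, θ) = (3.5, 1.5, 195°)

Candidates: 21 free-cell centres × 16 headings = 336 poses. Raycast each; keep the one whose scan matches to 4 dp.
  (4.5, 6.5, 285°): beam 1 = 1.0000 ≠ 0.5774 ✗
  (3.5, 1.5, 285°): beam 1 = 2.8868 ≠ 0.5774 ✗
  (1.5, 3.5, 240°): beam 1 = 1.9319 ≠ 0.5774 ✗
  …
  (3.5, 1.5, 195°): r_1=0.5774, r_2=0.5176, r_3=2.8868, r_4=1.9319, r_5=0.5774, r_6=0.5176, r_7=1.0000 — all match ✓
Only this pose fits every beam.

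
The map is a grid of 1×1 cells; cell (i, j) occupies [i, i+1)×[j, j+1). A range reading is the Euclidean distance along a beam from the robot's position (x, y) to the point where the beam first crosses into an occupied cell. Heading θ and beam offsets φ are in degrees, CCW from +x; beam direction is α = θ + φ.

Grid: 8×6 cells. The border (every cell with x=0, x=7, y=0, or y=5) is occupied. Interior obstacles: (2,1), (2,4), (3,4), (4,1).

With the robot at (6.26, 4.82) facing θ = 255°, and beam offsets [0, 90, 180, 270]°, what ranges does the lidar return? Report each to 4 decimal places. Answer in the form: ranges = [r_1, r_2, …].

ranges = [3.9548, 0.7661, 0.1863, 0.6955]

beam 1: φ=0°, α=255°
  direction (-0.2588, -0.9659); cell (6,4); t to first gridline: x 1.0046, y 0.8489 (then +3.8637 / +1.0353)
    (6,3) via y @ 0.8489
    (5,3) via x @ 1.0046
    (5,2) via y @ 1.8842
    (5,1) via y @ 2.9195
    (5,0) via y @ 3.9548  # hit
  → r_1 = 3.9548
beam 2: φ=90°, α=345°
  direction (0.9659, -0.2588); cell (6,4); t to first gridline: x 0.7661, y 3.1682 (then +1.0353 / +3.8637)
    (7,4) via x @ 0.7661  # hit
  → r_2 = 0.7661
beam 3: φ=180°, α=75°
  direction (0.2588, 0.9659); cell (6,4); t to first gridline: x 2.8591, y 0.1863 (then +3.8637 / +1.0353)
    (6,5) via y @ 0.1863  # hit
  → r_3 = 0.1863
beam 4: φ=270°, α=165°
  direction (-0.9659, 0.2588); cell (6,4); t to first gridline: x 0.2692, y 0.6955 (then +1.0353 / +3.8637)
    (5,4) via x @ 0.2692
    (5,5) via y @ 0.6955  # hit
  → r_4 = 0.6955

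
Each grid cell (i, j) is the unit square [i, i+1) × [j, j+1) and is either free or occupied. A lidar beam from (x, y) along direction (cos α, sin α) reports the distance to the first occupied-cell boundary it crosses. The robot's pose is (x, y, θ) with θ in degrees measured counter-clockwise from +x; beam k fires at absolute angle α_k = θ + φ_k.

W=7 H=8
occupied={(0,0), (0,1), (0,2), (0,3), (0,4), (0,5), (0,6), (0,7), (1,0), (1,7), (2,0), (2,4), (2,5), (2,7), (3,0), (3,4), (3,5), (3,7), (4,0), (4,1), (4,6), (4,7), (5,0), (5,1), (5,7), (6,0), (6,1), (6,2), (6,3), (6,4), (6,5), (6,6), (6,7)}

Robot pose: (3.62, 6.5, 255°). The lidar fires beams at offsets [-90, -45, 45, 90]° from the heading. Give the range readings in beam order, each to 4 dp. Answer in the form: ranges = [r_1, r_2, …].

ranges = [1.9319, 1.0000, 0.5774, 0.3934]

beam 1: φ=-90°, α=165°
  d=(-0.9659,0.2588)  start (3,6)  tX=0.6419 tY=1.9319  stride 1/|dx|=1.0353 1/|dy|=3.8637
    cross x-line → (2,6), t=0.6419
    cross x-line → (1,6), t=1.6771
    cross y-line → (1,7), t=1.9319 (wall)
  → r_1 = 1.9319
beam 2: φ=-45°, α=210°
  d=(-0.8660,-0.5000)  start (3,6)  tX=0.7159 tY=1.0000  stride 1/|dx|=1.1547 1/|dy|=2.0000
    cross x-line → (2,6), t=0.7159
    cross y-line → (2,5), t=1.0000 (wall)
  → r_2 = 1.0000
beam 3: φ=45°, α=300°
  d=(0.5000,-0.8660)  start (3,6)  tX=0.7600 tY=0.5774  stride 1/|dx|=2.0000 1/|dy|=1.1547
    cross y-line → (3,5), t=0.5774 (wall)
  → r_3 = 0.5774
beam 4: φ=90°, α=345°
  d=(0.9659,-0.2588)  start (3,6)  tX=0.3934 tY=1.9319  stride 1/|dx|=1.0353 1/|dy|=3.8637
    cross x-line → (4,6), t=0.3934 (wall)
  → r_4 = 0.3934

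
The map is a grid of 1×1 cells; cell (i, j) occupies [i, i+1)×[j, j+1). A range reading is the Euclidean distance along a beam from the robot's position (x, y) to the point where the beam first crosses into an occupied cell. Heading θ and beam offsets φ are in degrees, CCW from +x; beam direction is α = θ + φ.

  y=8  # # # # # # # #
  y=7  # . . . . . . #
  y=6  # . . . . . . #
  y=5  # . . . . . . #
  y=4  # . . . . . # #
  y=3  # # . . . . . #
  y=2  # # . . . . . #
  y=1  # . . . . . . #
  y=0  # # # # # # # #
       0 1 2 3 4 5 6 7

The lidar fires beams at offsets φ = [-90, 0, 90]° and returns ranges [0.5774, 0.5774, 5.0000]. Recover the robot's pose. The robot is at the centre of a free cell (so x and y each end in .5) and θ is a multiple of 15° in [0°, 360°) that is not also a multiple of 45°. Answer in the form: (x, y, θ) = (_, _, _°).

(x, y, θ) = (6.5, 3.5, 120°)

Enumerate (i+0.5, j+0.5, θ) over the 39 free cells and 16 admissible headings. For each, cast all 3 beams and compare to the given ranges.
  (3.5, 2.5, 285°): beam 1 = 1.5529 ≠ 0.5774 ✗
  (4.5, 5.5, 345°): beam 1 = 4.6587 ≠ 0.5774 ✗
  (6.5, 2.5, 75°): beam 1 = 0.5176 ≠ 0.5774 ✗
  (2.5, 1.5, 15°): beam 1 = 0.5176 ≠ 0.5774 ✗
  …
  (6.5, 3.5, 120°): r_1=0.5774, r_2=0.5774, r_3=5.0000 — all match ✓
Only this pose fits every beam.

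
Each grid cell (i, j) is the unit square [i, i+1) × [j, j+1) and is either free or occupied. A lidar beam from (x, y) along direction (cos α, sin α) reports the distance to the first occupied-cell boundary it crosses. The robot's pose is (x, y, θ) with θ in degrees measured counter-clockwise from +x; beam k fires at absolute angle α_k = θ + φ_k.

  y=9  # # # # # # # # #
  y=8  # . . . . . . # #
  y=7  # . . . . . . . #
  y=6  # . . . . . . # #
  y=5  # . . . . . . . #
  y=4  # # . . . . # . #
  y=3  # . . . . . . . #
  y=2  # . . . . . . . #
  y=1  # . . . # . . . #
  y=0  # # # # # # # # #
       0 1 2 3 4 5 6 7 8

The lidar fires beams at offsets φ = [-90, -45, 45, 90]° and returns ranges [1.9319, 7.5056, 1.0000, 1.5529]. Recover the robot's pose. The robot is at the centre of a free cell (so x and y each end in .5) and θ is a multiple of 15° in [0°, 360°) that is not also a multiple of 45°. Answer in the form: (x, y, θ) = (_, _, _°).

(x, y, θ) = (5.5, 2.5, 165°)

The pose lattice has 51·16 = 816 candidates. Test each by forward raycasting.
  (4.5, 2.5, 285°): beam 1 = 3.6235 ≠ 1.9319 ✗
  (6.5, 6.5, 15°): beam 1 = 1.5529 ≠ 1.9319 ✗
  (6.5, 6.5, 75°): beam 1 = 0.5176 ≠ 1.9319 ✗
  (3.5, 5.5, 15°): beam 1 = 3.6235 ≠ 1.9319 ✗
  (3.5, 1.5, 105°): beam 1 = 0.5176 ≠ 1.9319 ✗
  …
  (5.5, 2.5, 165°): r_1=1.9319, r_2=7.5056, r_3=1.0000, r_4=1.5529 — all match ✓
Only this pose fits every beam.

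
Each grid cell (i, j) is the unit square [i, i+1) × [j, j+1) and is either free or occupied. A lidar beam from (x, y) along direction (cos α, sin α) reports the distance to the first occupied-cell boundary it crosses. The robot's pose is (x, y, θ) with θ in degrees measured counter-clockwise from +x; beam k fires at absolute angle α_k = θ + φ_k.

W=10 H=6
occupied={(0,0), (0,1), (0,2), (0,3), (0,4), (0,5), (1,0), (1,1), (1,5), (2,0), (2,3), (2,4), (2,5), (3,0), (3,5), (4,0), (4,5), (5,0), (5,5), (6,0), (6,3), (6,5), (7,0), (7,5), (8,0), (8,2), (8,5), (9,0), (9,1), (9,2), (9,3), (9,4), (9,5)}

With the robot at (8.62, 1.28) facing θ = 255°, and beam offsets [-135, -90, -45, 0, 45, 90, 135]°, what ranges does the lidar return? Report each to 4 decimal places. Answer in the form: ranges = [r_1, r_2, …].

ranges = [0.8314, 6.6456, 0.5600, 0.2899, 0.3233, 0.3934, 0.4388]

beam 1: φ=-135°, α=120°
  dir = (cos 120°, sin 120°) = (-0.5000, 0.8660); from cell (8,1)
  next x-line at t=1.2400, next y-line at t=0.8314; Δt_x=2.0000, Δt_y=1.1547
    y: enter (8,2) at t=0.8314 ← occupied
  → r_1 = 0.8314
beam 2: φ=-90°, α=165°
  dir = (cos 165°, sin 165°) = (-0.9659, 0.2588); from cell (8,1)
  next x-line at t=0.6419, next y-line at t=2.7819; Δt_x=1.0353, Δt_y=3.8637
    x: enter (7,1) at t=0.6419
    x: enter (6,1) at t=1.6771
    x: enter (5,1) at t=2.7124
    y: enter (5,2) at t=2.7819
    x: enter (4,2) at t=3.7477
    x: enter (3,2) at t=4.7830
    x: enter (2,2) at t=5.8183
    y: enter (2,3) at t=6.6456 ← occupied
  → r_2 = 6.6456
beam 3: φ=-45°, α=210°
  dir = (cos 210°, sin 210°) = (-0.8660, -0.5000); from cell (8,1)
  next x-line at t=0.7159, next y-line at t=0.5600; Δt_x=1.1547, Δt_y=2.0000
    y: enter (8,0) at t=0.5600 ← occupied
  → r_3 = 0.5600
beam 4: φ=0°, α=255°
  dir = (cos 255°, sin 255°) = (-0.2588, -0.9659); from cell (8,1)
  next x-line at t=2.3955, next y-line at t=0.2899; Δt_x=3.8637, Δt_y=1.0353
    y: enter (8,0) at t=0.2899 ← occupied
  → r_4 = 0.2899
beam 5: φ=45°, α=300°
  dir = (cos 300°, sin 300°) = (0.5000, -0.8660); from cell (8,1)
  next x-line at t=0.7600, next y-line at t=0.3233; Δt_x=2.0000, Δt_y=1.1547
    y: enter (8,0) at t=0.3233 ← occupied
  → r_5 = 0.3233
beam 6: φ=90°, α=345°
  dir = (cos 345°, sin 345°) = (0.9659, -0.2588); from cell (8,1)
  next x-line at t=0.3934, next y-line at t=1.0818; Δt_x=1.0353, Δt_y=3.8637
    x: enter (9,1) at t=0.3934 ← occupied
  → r_6 = 0.3934
beam 7: φ=135°, α=30°
  dir = (cos 30°, sin 30°) = (0.8660, 0.5000); from cell (8,1)
  next x-line at t=0.4388, next y-line at t=1.4400; Δt_x=1.1547, Δt_y=2.0000
    x: enter (9,1) at t=0.4388 ← occupied
  → r_7 = 0.4388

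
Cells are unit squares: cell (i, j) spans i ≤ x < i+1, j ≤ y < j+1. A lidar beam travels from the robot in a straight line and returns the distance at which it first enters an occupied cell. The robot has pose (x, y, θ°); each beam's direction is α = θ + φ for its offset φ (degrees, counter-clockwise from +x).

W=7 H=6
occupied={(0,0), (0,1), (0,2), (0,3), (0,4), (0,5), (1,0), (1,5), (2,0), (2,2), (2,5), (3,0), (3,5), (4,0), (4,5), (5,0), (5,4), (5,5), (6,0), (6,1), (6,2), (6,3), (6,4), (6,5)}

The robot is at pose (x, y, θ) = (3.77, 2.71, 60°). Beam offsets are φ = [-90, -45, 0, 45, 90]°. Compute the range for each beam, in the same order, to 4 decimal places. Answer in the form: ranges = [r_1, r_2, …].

beam 1: φ=-90°, α=330°
  cosα=0.8660 sinα=-0.5000 | (3,2) | tMaxX 0.2656 tMaxY 1.4200 | tΔX 1.1547 tΔY 2.0000
    t=0.2656 [x] (4,2)
    t=1.4200 [y] (4,1)
    t=1.4203 [x] (5,1)
    t=2.5750 [x] (6,1) — stop
  → r_1 = 2.5750
beam 2: φ=-45°, α=15°
  cosα=0.9659 sinα=0.2588 | (3,2) | tMaxX 0.2381 tMaxY 1.1205 | tΔX 1.0353 tΔY 3.8637
    t=0.2381 [x] (4,2)
    t=1.1205 [y] (4,3)
    t=1.2734 [x] (5,3)
    t=2.3087 [x] (6,3) — stop
  → r_2 = 2.3087
beam 3: φ=0°, α=60°
  cosα=0.5000 sinα=0.8660 | (3,2) | tMaxX 0.4600 tMaxY 0.3349 | tΔX 2.0000 tΔY 1.1547
    t=0.3349 [y] (3,3)
    t=0.4600 [x] (4,3)
    t=1.4896 [y] (4,4)
    t=2.4600 [x] (5,4) — stop
  → r_3 = 2.4600
beam 4: φ=45°, α=105°
  cosα=-0.2588 sinα=0.9659 | (3,2) | tMaxX 2.9751 tMaxY 0.3002 | tΔX 3.8637 tΔY 1.0353
    t=0.3002 [y] (3,3)
    t=1.3355 [y] (3,4)
    t=2.3708 [y] (3,5) — stop
  → r_4 = 2.3708
beam 5: φ=90°, α=150°
  cosα=-0.8660 sinα=0.5000 | (3,2) | tMaxX 0.8891 tMaxY 0.5800 | tΔX 1.1547 tΔY 2.0000
    t=0.5800 [y] (3,3)
    t=0.8891 [x] (2,3)
    t=2.0438 [x] (1,3)
    t=2.5800 [y] (1,4)
    t=3.1985 [x] (0,4) — stop
  → r_5 = 3.1985

ranges = [2.5750, 2.3087, 2.4600, 2.3708, 3.1985]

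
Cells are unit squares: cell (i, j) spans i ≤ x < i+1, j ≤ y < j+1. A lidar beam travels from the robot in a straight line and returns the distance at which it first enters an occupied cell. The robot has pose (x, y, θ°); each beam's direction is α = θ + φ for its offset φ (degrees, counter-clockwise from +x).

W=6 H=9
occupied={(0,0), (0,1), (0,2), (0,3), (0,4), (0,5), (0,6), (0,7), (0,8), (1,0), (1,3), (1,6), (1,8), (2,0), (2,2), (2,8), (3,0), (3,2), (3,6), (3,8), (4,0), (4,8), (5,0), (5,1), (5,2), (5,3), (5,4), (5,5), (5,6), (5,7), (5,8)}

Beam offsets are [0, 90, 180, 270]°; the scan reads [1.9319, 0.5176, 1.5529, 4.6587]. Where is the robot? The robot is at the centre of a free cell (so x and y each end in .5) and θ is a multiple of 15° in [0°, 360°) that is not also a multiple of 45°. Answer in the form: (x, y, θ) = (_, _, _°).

(x, y, θ) = (2.5, 7.5, 15°)

The pose lattice has 23·16 = 368 candidates. Test each by forward raycasting.
  (4.5, 5.5, 105°): beam 1 = 2.5882 ≠ 1.9319 ✗
  (2.5, 6.5, 150°): beam 1 = 0.5774 ≠ 1.9319 ✗
  (4.5, 2.5, 240°): beam 1 = 1.7321 ≠ 1.9319 ✗
  (2.5, 3.5, 150°): beam 1 = 0.5774 ≠ 1.9319 ✗
  …
  (2.5, 7.5, 15°): r_1=1.9319, r_2=0.5176, r_3=1.5529, r_4=4.6587 — all match ✓
Only this pose fits every beam.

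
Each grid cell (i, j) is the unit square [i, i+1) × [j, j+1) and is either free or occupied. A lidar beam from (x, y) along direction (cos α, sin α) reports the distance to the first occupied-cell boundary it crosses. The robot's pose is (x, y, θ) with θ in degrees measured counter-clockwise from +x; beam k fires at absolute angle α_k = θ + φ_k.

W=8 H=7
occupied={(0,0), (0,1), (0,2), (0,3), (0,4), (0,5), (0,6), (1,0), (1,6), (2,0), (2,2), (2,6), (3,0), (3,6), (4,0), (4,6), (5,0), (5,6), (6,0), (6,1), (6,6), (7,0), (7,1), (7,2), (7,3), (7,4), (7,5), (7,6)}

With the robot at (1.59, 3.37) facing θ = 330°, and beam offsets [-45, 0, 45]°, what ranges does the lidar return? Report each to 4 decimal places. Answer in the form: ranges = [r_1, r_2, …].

beam 1: φ=-45°, α=285°
  cosα=0.2588 sinα=-0.9659 | (1,3) | tMaxX 1.5841 tMaxY 0.3831 | tΔX 3.8637 tΔY 1.0353
    t=0.3831 [y] (1,2)
    t=1.4183 [y] (1,1)
    t=1.5841 [x] (2,1)
    t=2.4536 [y] (2,0) — stop
  → r_1 = 2.4536
beam 2: φ=0°, α=330°
  cosα=0.8660 sinα=-0.5000 | (1,3) | tMaxX 0.4734 tMaxY 0.7400 | tΔX 1.1547 tΔY 2.0000
    t=0.4734 [x] (2,3)
    t=0.7400 [y] (2,2) — stop
  → r_2 = 0.7400
beam 3: φ=45°, α=15°
  cosα=0.9659 sinα=0.2588 | (1,3) | tMaxX 0.4245 tMaxY 2.4341 | tΔX 1.0353 tΔY 3.8637
    t=0.4245 [x] (2,3)
    t=1.4597 [x] (3,3)
    t=2.4341 [y] (3,4)
    t=2.4950 [x] (4,4)
    t=3.5303 [x] (5,4)
    t=4.5656 [x] (6,4)
    t=5.6008 [x] (7,4) — stop
  → r_3 = 5.6008

ranges = [2.4536, 0.7400, 5.6008]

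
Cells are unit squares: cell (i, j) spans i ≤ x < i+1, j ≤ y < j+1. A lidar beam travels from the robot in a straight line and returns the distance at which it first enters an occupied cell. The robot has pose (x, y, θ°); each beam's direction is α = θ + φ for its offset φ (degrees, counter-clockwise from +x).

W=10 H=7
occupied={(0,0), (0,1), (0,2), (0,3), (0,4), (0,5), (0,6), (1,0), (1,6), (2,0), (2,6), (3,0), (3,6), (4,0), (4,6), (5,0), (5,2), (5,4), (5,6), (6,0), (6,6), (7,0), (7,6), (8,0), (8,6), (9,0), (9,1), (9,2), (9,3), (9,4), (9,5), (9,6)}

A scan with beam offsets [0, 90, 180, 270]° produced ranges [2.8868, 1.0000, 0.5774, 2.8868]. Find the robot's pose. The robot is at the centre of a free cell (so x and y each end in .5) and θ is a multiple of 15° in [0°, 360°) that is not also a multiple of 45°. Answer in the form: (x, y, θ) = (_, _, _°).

(x, y, θ) = (8.5, 3.5, 210°)

The pose lattice has 38·16 = 608 candidates. Test each by forward raycasting.
  (8.5, 4.5, 165°): beam 1 = 5.7956 ≠ 2.8868 ✗
  (4.5, 5.5, 75°): beam 1 = 0.5176 ≠ 2.8868 ✗
  (1.5, 1.5, 210°): beam 1 = 0.5774 ≠ 2.8868 ✗
  …
  (8.5, 3.5, 210°): r_1=2.8868, r_2=1.0000, r_3=0.5774, r_4=2.8868 — all match ✓
Only this pose fits every beam.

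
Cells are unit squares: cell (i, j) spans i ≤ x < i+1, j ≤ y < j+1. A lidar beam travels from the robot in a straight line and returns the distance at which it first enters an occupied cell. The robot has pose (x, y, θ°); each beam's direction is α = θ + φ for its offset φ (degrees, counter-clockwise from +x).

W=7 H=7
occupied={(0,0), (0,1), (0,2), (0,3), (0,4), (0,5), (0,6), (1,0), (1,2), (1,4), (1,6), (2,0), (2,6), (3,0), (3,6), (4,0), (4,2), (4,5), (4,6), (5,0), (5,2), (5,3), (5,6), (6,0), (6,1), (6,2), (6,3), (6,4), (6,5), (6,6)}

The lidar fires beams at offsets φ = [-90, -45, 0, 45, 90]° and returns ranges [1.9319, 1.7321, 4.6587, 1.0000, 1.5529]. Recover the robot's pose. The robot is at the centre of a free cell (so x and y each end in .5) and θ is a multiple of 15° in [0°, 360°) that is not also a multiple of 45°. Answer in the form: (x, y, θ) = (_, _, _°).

(x, y, θ) = (2.5, 1.5, 75°)

Candidates: 19 free-cell centres × 16 headings = 304 poses. Raycast each; keep the one whose scan matches to 4 dp.
  (4.5, 1.5, 30°): beam 1 = 0.5774 ≠ 1.9319 ✗
  (4.5, 4.5, 105°): beam 1 = 1.5529 ≠ 1.9319 ✗
  (2.5, 1.5, 300°): beam 1 = 1.0000 ≠ 1.9319 ✗
  (3.5, 5.5, 15°): beam 1 = 2.5882 ≠ 1.9319 ✗
  (2.5, 4.5, 285°): beam 1 = 0.5176 ≠ 1.9319 ✗
  …
  (2.5, 1.5, 75°): r_1=1.9319, r_2=1.7321, r_3=4.6587, r_4=1.0000, r_5=1.5529 — all match ✓
Unique over the lattice → pose = (2.5, 1.5, 75°).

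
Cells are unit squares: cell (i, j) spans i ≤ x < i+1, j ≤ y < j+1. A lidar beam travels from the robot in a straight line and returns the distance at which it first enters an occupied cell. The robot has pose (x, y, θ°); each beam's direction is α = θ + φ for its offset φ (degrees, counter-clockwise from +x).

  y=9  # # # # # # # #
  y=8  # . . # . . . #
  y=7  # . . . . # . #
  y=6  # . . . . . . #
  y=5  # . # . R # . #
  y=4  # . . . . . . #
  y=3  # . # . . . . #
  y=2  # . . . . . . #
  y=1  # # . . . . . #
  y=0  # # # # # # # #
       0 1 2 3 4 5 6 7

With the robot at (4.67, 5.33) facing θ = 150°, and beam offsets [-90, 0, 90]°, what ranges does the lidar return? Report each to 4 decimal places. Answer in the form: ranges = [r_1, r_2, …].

ranges = [0.6600, 4.2378, 4.9999]

beam 1: φ=-90°, α=60°
  cosα=0.5000 sinα=0.8660 | (4,5) | tMaxX 0.6600 tMaxY 0.7736 | tΔX 2.0000 tΔY 1.1547
    t=0.6600 [x] (5,5) — stop
  → r_1 = 0.6600
beam 2: φ=0°, α=150°
  cosα=-0.8660 sinα=0.5000 | (4,5) | tMaxX 0.7736 tMaxY 1.3400 | tΔX 1.1547 tΔY 2.0000
    t=0.7736 [x] (3,5)
    t=1.3400 [y] (3,6)
    t=1.9283 [x] (2,6)
    t=3.0831 [x] (1,6)
    t=3.3400 [y] (1,7)
    t=4.2378 [x] (0,7) — stop
  → r_2 = 4.2378
beam 3: φ=90°, α=240°
  cosα=-0.5000 sinα=-0.8660 | (4,5) | tMaxX 1.3400 tMaxY 0.3811 | tΔX 2.0000 tΔY 1.1547
    t=0.3811 [y] (4,4)
    t=1.3400 [x] (3,4)
    t=1.5358 [y] (3,3)
    t=2.6905 [y] (3,2)
    t=3.3400 [x] (2,2)
    t=3.8452 [y] (2,1)
    t=4.9999 [y] (2,0) — stop
  → r_3 = 4.9999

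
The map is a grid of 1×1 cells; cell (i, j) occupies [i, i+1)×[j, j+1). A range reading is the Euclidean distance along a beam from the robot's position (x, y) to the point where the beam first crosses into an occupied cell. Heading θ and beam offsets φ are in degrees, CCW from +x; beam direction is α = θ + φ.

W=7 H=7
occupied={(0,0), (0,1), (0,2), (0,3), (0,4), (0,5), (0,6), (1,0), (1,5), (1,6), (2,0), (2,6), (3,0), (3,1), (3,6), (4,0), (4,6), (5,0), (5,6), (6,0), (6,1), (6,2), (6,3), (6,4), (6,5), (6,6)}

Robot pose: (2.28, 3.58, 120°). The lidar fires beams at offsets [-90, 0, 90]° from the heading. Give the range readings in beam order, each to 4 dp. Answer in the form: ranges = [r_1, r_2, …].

beam 1: φ=-90°, α=30°
  d=(0.8660,0.5000)  start (2,3)  tX=0.8314 tY=0.8400  stride 1/|dx|=1.1547 1/|dy|=2.0000
    cross x-line → (3,3), t=0.8314
    cross y-line → (3,4), t=0.8400
    cross x-line → (4,4), t=1.9861
    cross y-line → (4,5), t=2.8400
    cross x-line → (5,5), t=3.1408
    cross x-line → (6,5), t=4.2955 (wall)
  → r_1 = 4.2955
beam 2: φ=0°, α=120°
  d=(-0.5000,0.8660)  start (2,3)  tX=0.5600 tY=0.4850  stride 1/|dx|=2.0000 1/|dy|=1.1547
    cross y-line → (2,4), t=0.4850
    cross x-line → (1,4), t=0.5600
    cross y-line → (1,5), t=1.6397 (wall)
  → r_2 = 1.6397
beam 3: φ=90°, α=210°
  d=(-0.8660,-0.5000)  start (2,3)  tX=0.3233 tY=1.1600  stride 1/|dx|=1.1547 1/|dy|=2.0000
    cross x-line → (1,3), t=0.3233
    cross y-line → (1,2), t=1.1600
    cross x-line → (0,2), t=1.4780 (wall)
  → r_3 = 1.4780

ranges = [4.2955, 1.6397, 1.4780]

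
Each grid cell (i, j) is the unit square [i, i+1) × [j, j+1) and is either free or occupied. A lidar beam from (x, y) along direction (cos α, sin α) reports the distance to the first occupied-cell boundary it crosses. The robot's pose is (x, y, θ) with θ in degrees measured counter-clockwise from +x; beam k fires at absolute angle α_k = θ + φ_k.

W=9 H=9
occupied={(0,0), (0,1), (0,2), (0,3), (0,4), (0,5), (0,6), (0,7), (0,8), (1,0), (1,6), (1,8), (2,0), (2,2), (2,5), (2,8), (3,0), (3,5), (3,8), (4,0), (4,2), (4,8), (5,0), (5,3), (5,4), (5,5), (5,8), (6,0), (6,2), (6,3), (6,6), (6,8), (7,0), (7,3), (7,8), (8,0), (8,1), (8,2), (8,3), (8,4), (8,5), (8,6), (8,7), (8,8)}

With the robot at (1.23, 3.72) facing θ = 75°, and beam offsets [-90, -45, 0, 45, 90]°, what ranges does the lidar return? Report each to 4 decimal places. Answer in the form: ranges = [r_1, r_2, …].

beam 1: φ=-90°, α=345°
  dir = (cos 345°, sin 345°) = (0.9659, -0.2588); from cell (1,3)
  next x-line at t=0.7972, next y-line at t=2.7819; Δt_x=1.0353, Δt_y=3.8637
    x: enter (2,3) at t=0.7972
    x: enter (3,3) at t=1.8324
    y: enter (3,2) at t=2.7819
    x: enter (4,2) at t=2.8677 ← occupied
  → r_1 = 2.8677
beam 2: φ=-45°, α=30°
  dir = (cos 30°, sin 30°) = (0.8660, 0.5000); from cell (1,3)
  next x-line at t=0.8891, next y-line at t=0.5600; Δt_x=1.1547, Δt_y=2.0000
    y: enter (1,4) at t=0.5600
    x: enter (2,4) at t=0.8891
    x: enter (3,4) at t=2.0438
    y: enter (3,5) at t=2.5600 ← occupied
  → r_2 = 2.5600
beam 3: φ=0°, α=75°
  dir = (cos 75°, sin 75°) = (0.2588, 0.9659); from cell (1,3)
  next x-line at t=2.9751, next y-line at t=0.2899; Δt_x=3.8637, Δt_y=1.0353
    y: enter (1,4) at t=0.2899
    y: enter (1,5) at t=1.3252
    y: enter (1,6) at t=2.3604 ← occupied
  → r_3 = 2.3604
beam 4: φ=45°, α=120°
  dir = (cos 120°, sin 120°) = (-0.5000, 0.8660); from cell (1,3)
  next x-line at t=0.4600, next y-line at t=0.3233; Δt_x=2.0000, Δt_y=1.1547
    y: enter (1,4) at t=0.3233
    x: enter (0,4) at t=0.4600 ← occupied
  → r_4 = 0.4600
beam 5: φ=90°, α=165°
  dir = (cos 165°, sin 165°) = (-0.9659, 0.2588); from cell (1,3)
  next x-line at t=0.2381, next y-line at t=1.0818; Δt_x=1.0353, Δt_y=3.8637
    x: enter (0,3) at t=0.2381 ← occupied
  → r_5 = 0.2381

ranges = [2.8677, 2.5600, 2.3604, 0.4600, 0.2381]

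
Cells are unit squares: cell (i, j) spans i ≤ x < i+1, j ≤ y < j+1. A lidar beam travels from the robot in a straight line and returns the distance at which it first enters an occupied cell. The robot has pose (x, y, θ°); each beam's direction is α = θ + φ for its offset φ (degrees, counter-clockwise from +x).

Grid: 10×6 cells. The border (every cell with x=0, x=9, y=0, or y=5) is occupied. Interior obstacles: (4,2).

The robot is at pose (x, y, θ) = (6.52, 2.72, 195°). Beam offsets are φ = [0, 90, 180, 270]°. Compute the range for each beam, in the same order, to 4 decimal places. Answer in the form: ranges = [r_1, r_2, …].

beam 1: φ=0°, α=195°
  d=(-0.9659,-0.2588)  start (6,2)  tX=0.5383 tY=2.7819  stride 1/|dx|=1.0353 1/|dy|=3.8637
    cross x-line → (5,2), t=0.5383
    cross x-line → (4,2), t=1.5736 (wall)
  → r_1 = 1.5736
beam 2: φ=90°, α=285°
  d=(0.2588,-0.9659)  start (6,2)  tX=1.8546 tY=0.7454  stride 1/|dx|=3.8637 1/|dy|=1.0353
    cross y-line → (6,1), t=0.7454
    cross y-line → (6,0), t=1.7807 (wall)
  → r_2 = 1.7807
beam 3: φ=180°, α=15°
  d=(0.9659,0.2588)  start (6,2)  tX=0.4969 tY=1.0818  stride 1/|dx|=1.0353 1/|dy|=3.8637
    cross x-line → (7,2), t=0.4969
    cross y-line → (7,3), t=1.0818
    cross x-line → (8,3), t=1.5322
    cross x-line → (9,3), t=2.5675 (wall)
  → r_3 = 2.5675
beam 4: φ=270°, α=105°
  d=(-0.2588,0.9659)  start (6,2)  tX=2.0091 tY=0.2899  stride 1/|dx|=3.8637 1/|dy|=1.0353
    cross y-line → (6,3), t=0.2899
    cross y-line → (6,4), t=1.3252
    cross x-line → (5,4), t=2.0091
    cross y-line → (5,5), t=2.3604 (wall)
  → r_4 = 2.3604

ranges = [1.5736, 1.7807, 2.5675, 2.3604]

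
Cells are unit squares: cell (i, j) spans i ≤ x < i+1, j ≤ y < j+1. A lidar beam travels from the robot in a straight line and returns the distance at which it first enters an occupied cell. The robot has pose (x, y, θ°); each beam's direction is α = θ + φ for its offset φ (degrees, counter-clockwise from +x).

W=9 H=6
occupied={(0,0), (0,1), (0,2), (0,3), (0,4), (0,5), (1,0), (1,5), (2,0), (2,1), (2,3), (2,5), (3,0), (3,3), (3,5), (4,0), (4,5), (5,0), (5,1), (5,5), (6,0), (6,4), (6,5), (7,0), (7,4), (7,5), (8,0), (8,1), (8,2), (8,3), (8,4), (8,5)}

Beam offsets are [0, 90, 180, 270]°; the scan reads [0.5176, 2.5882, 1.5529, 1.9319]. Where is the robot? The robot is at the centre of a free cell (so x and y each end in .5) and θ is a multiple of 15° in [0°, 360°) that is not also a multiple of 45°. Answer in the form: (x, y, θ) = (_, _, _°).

(x, y, θ) = (3.5, 2.5, 75°)

The pose lattice has 22·16 = 352 candidates. Test each by forward raycasting.
  (6.5, 3.5, 150°): beam 1 = 3.0000 ≠ 0.5176 ✗
  (1.5, 4.5, 210°): beam 1 = 0.5774 ≠ 0.5176 ✗
  (3.5, 4.5, 60°): beam 1 = 0.5774 ≠ 0.5176 ✗
  (1.5, 4.5, 165°): beam 2 = 1.9319 ≠ 2.5882 ✗
  …
  (3.5, 2.5, 75°): r_1=0.5176, r_2=2.5882, r_3=1.5529, r_4=1.9319 — all match ✓
Only this pose fits every beam.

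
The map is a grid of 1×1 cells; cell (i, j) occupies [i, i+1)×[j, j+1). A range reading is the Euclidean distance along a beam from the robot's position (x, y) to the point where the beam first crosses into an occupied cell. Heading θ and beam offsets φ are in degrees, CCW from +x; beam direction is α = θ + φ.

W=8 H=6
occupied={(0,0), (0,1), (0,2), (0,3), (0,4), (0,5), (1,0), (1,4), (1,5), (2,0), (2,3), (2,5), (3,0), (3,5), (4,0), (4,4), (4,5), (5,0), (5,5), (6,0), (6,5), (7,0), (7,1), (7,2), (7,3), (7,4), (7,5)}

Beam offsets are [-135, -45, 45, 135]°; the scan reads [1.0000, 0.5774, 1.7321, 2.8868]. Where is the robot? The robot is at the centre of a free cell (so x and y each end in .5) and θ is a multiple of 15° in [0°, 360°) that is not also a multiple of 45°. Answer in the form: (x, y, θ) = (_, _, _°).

(x, y, θ) = (5.5, 1.5, 345°)

The pose lattice has 21·16 = 336 candidates. Test each by forward raycasting.
  (6.5, 4.5, 30°): beam 1 = 3.6235 ≠ 1.0000 ✗
  (6.5, 3.5, 345°): beam 1 = 5.0000 ≠ 1.0000 ✗
  (6.5, 3.5, 30°): beam 1 = 2.5882 ≠ 1.0000 ✗
  …
  (5.5, 1.5, 345°): r_1=1.0000, r_2=0.5774, r_3=1.7321, r_4=2.8868 — all match ✓
Unique over the lattice → pose = (5.5, 1.5, 345°).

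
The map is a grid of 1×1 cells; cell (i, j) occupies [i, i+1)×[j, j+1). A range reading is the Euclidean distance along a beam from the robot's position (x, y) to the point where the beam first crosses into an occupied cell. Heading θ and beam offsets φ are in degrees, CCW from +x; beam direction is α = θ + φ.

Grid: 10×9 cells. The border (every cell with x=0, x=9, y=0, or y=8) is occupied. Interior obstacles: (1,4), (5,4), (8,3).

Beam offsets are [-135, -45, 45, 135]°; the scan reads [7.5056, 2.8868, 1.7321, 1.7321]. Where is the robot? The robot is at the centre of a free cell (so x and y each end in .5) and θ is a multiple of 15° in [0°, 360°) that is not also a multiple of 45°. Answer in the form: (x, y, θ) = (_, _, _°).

(x, y, θ) = (7.5, 6.5, 345°)

The pose lattice has 53·16 = 848 candidates. Test each by forward raycasting.
  (1.5, 6.5, 30°): beam 1 = 1.5529 ≠ 7.5056 ✗
  (3.5, 5.5, 105°): beam 1 = 1.7321 ≠ 7.5056 ✗
  (5.5, 6.5, 255°): beam 1 = 1.7321 ≠ 7.5056 ✗
  (8.5, 6.5, 330°): beam 1 = 6.7293 ≠ 7.5056 ✗
  (2.5, 3.5, 75°): beam 1 = 2.8868 ≠ 7.5056 ✗
  …
  (7.5, 6.5, 345°): r_1=7.5056, r_2=2.8868, r_3=1.7321, r_4=1.7321 — all match ✓
Unique over the lattice → pose = (7.5, 6.5, 345°).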